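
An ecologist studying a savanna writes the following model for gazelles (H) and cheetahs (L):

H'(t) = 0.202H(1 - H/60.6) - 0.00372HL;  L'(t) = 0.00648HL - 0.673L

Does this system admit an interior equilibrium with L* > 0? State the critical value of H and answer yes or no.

The predator equation gives dL/dt > 0 only when H > 0.673/0.00648 = 104.
Without the predator, H → K = 60.6. Since 60.6 < 104, the predator cannot invade.

Threshold H = 104; K < 104, so no, the predator goes extinct.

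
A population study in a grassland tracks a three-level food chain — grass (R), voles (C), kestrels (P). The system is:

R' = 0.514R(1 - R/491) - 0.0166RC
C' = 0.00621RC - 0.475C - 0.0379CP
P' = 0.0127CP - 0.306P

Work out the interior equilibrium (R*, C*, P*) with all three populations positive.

R* ≈ 109, C* ≈ 24.1, P* ≈ 5.32

From dP/dt = 0: 0.0127C* = 0.306, so C* = 24.1.
From dR/dt = 0: 0.514(1 - R*/491) = 0.0166·24.1, giving R* = 491·(1 - 0.778) = 109.
From dC/dt = 0: 0.00621·109 - 0.475 = 0.0379P*, so P* = 0.201/0.0379 = 5.32.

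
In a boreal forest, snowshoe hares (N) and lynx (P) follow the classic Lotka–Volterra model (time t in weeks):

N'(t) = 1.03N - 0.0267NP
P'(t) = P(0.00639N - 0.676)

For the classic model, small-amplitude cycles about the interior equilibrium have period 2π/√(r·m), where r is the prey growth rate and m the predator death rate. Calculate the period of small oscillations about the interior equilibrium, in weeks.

Here r = 1.03 and m = 0.676, so r·m = 0.696.
ω = √0.696 = 0.834 per week, hence T = 2π/ω ≈ 7.53 weeks.

T ≈ 7.53 weeks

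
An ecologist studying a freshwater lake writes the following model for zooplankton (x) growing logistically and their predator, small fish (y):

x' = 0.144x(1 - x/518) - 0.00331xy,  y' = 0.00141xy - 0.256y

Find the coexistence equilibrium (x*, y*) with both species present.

x* ≈ 182, y* ≈ 28.3

From dy/dt = 0 with y > 0: 0.00141x* = 0.256, so x* = 182.
Substitute into dx/dt = 0: 0.144(1 - 182/518) = 0.00331y*.
The bracket is 0.649, giving y* = 0.0935/0.00331 = 28.3.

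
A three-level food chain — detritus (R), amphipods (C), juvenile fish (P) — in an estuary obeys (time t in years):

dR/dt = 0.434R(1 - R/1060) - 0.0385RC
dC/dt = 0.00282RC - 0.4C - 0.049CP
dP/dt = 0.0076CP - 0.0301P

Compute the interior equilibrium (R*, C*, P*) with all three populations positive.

From dP/dt = 0: 0.0076C* = 0.0301, so C* = 3.96.
From dR/dt = 0: 0.434(1 - R*/1060) = 0.0385·3.96, giving R* = 1060·(1 - 0.351) = 688.
From dC/dt = 0: 0.00282·688 - 0.4 = 0.049P*, so P* = 1.54/0.049 = 31.4.

R* ≈ 688, C* ≈ 3.96, P* ≈ 31.4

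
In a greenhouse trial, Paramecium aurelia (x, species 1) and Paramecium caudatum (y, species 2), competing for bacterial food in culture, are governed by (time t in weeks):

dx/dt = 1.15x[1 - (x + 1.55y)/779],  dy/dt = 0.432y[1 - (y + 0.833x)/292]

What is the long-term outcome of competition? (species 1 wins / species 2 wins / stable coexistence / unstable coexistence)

Compare the nullcline intercepts: K1/α12 = 779/1.55 = 503 > K2 = 292; K2/α21 = 292/0.833 = 351 < K1 = 779.
Since the inequalities point opposite ways, species 1 can invade but species 2 cannot.

species 1 excludes species 2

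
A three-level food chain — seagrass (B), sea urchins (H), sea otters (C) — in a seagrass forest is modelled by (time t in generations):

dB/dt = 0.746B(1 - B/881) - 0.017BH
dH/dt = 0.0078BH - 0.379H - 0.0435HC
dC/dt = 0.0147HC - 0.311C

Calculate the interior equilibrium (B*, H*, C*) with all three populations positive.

B* ≈ 456, H* ≈ 21.2, C* ≈ 73.1

From dC/dt = 0: 0.0147H* = 0.311, so H* = 21.2.
From dB/dt = 0: 0.746(1 - B*/881) = 0.017·21.2, giving B* = 881·(1 - 0.482) = 456.
From dH/dt = 0: 0.0078·456 - 0.379 = 0.0435C*, so C* = 3.18/0.0435 = 73.1.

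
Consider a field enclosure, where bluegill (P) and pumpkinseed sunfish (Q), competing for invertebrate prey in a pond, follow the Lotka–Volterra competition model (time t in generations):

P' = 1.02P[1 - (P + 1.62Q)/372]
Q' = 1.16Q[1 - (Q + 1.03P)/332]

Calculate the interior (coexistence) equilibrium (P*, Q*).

Setting both brackets to zero gives the nullclines P + 1.62Q = 372 and 1.03P + Q = 332.
Substituting Q = 332 - 1.03P into the first: P(1 - 1.62·1.03) = 372 - 1.62·332.
So P* = -166/-0.669 = 248, and then Q* = 332 - 1.03·248 = 76.5.

P* ≈ 248, Q* ≈ 76.5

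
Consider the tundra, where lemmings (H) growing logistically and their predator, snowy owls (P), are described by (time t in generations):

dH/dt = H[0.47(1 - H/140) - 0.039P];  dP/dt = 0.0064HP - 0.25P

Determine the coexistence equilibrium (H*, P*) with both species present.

H* ≈ 39.1, P* ≈ 8.69

From dP/dt = 0 with P > 0: 0.0064H* = 0.25, so H* = 39.1.
Substitute into dH/dt = 0: 0.47(1 - 39.1/140) = 0.039P*.
The bracket is 0.721, giving P* = 0.339/0.039 = 8.69.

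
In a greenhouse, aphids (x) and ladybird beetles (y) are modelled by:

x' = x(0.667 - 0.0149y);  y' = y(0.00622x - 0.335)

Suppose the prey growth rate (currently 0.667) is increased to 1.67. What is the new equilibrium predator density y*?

At the interior fixed point, setting dx/dt = 0 with x > 0 fixes y* = (prey growth rate)/(xy coefficient) — independent of the other coefficients.
With the change, y* = 1.67/0.0149 = 112; it rises from 44.8.

y* ≈ 112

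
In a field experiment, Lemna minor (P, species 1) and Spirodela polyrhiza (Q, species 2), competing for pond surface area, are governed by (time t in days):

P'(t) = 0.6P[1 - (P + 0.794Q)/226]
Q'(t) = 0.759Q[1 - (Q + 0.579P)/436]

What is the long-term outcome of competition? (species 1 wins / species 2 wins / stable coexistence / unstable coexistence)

species 2 excludes species 1

Compare the nullcline intercepts: K1/α12 = 226/0.794 = 285 < K2 = 436; K2/α21 = 436/0.579 = 753 > K1 = 226.
Since the inequalities point opposite ways, species 2 can invade but species 1 cannot.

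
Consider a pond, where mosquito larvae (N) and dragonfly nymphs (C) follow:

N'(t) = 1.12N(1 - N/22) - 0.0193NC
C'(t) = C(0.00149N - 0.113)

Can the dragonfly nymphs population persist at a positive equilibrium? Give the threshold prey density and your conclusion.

Threshold N = 75.8; K < 75.8, so no, the predator goes extinct.

The predator equation gives dC/dt > 0 only when N > 0.113/0.00149 = 75.8.
Without the predator, N → K = 22. Since 22 < 75.8, the predator cannot invade.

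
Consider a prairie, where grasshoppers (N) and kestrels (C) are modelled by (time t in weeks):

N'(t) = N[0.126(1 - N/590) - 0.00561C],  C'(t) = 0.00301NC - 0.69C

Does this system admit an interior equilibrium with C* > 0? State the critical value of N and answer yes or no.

Threshold N = 229; K > 229, so yes, the predator persists.

The predator equation gives dC/dt > 0 only when N > 0.69/0.00301 = 229.
Without the predator, N → K = 590. Since 590 > 229, the predator can invade and persist.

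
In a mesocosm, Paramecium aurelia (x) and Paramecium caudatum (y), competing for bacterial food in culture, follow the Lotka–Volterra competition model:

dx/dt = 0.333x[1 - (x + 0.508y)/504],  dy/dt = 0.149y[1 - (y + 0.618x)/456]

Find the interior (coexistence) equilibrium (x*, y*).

Setting both brackets to zero gives the nullclines x + 0.508y = 504 and 0.618x + y = 456.
Substituting y = 456 - 0.618x into the first: x(1 - 0.508·0.618) = 504 - 0.508·456.
So x* = 272/0.686 = 397, and then y* = 456 - 0.618·397 = 211.

x* ≈ 397, y* ≈ 211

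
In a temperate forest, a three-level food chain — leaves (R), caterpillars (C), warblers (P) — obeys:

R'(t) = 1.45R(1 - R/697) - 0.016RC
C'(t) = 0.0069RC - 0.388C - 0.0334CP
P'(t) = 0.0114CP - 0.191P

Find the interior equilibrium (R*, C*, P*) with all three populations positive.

R* ≈ 568, C* ≈ 16.8, P* ≈ 106

From dP/dt = 0: 0.0114C* = 0.191, so C* = 16.8.
From dR/dt = 0: 1.45(1 - R*/697) = 0.016·16.8, giving R* = 697·(1 - 0.185) = 568.
From dC/dt = 0: 0.0069·568 - 0.388 = 0.0334P*, so P* = 3.53/0.0334 = 106.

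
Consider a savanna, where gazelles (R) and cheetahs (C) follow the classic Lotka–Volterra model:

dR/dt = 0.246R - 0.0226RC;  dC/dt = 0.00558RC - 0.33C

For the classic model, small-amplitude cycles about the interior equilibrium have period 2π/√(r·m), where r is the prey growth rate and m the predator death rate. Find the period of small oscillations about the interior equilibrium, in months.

Here r = 0.246 and m = 0.33, so r·m = 0.0812.
ω = √0.0812 = 0.285 per month, hence T = 2π/ω ≈ 22.1 months.

T ≈ 22.1 months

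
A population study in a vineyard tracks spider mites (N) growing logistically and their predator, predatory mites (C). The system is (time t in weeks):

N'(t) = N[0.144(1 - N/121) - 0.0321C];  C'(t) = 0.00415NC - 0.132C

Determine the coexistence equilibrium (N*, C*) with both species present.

From dC/dt = 0 with C > 0: 0.00415N* = 0.132, so N* = 31.8.
Substitute into dN/dt = 0: 0.144(1 - 31.8/121) = 0.0321C*.
The bracket is 0.737, giving C* = 0.106/0.0321 = 3.31.

N* ≈ 31.8, C* ≈ 3.31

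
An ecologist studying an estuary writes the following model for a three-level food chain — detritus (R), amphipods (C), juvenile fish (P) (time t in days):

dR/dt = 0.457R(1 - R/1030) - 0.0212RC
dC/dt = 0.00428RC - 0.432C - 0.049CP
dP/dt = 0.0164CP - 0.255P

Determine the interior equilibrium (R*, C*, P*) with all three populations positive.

From dP/dt = 0: 0.0164C* = 0.255, so C* = 15.5.
From dR/dt = 0: 0.457(1 - R*/1030) = 0.0212·15.5, giving R* = 1030·(1 - 0.721) = 287.
From dC/dt = 0: 0.00428·287 - 0.432 = 0.049P*, so P* = 0.797/0.049 = 16.3.

R* ≈ 287, C* ≈ 15.5, P* ≈ 16.3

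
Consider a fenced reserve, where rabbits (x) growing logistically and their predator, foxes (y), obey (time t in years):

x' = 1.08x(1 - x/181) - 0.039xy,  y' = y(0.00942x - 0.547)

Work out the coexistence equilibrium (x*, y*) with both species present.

From dy/dt = 0 with y > 0: 0.00942x* = 0.547, so x* = 58.1.
Substitute into dx/dt = 0: 1.08(1 - 58.1/181) = 0.039y*.
The bracket is 0.679, giving y* = 0.734/0.039 = 18.8.

x* ≈ 58.1, y* ≈ 18.8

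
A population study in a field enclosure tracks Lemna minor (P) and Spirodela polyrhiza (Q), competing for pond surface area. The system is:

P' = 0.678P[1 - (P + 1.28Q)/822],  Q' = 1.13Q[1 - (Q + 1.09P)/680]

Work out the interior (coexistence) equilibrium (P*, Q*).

P* ≈ 122, Q* ≈ 547

Setting both brackets to zero gives the nullclines P + 1.28Q = 822 and 1.09P + Q = 680.
Substituting Q = 680 - 1.09P into the first: P(1 - 1.28·1.09) = 822 - 1.28·680.
So P* = -48.4/-0.395 = 122, and then Q* = 680 - 1.09·122 = 547.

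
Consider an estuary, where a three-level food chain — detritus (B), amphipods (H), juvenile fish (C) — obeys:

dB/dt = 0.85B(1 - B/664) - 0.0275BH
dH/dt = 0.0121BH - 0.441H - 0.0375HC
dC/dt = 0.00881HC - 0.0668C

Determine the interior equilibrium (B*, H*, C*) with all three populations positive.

B* ≈ 501, H* ≈ 7.58, C* ≈ 150

From dC/dt = 0: 0.00881H* = 0.0668, so H* = 7.58.
From dB/dt = 0: 0.85(1 - B*/664) = 0.0275·7.58, giving B* = 664·(1 - 0.245) = 501.
From dH/dt = 0: 0.0121·501 - 0.441 = 0.0375C*, so C* = 5.62/0.0375 = 150.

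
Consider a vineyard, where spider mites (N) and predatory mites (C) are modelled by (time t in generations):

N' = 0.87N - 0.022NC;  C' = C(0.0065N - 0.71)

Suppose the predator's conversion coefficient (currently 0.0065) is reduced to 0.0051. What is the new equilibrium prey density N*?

At the interior fixed point, setting dC/dt = 0 with C > 0 fixes N* = (predator death rate)/(NC coefficient) — independent of the other coefficients.
With the change, N* = 0.71/0.0051 = 139; it rises from 109.

N* ≈ 139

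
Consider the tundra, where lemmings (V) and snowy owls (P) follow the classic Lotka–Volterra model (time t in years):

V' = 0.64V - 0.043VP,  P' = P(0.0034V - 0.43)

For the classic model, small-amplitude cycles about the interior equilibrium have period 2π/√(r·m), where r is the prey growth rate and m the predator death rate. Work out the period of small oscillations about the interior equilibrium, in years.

T ≈ 12 years

Here r = 0.64 and m = 0.43, so r·m = 0.275.
ω = √0.275 = 0.525 per year, hence T = 2π/ω ≈ 12 years.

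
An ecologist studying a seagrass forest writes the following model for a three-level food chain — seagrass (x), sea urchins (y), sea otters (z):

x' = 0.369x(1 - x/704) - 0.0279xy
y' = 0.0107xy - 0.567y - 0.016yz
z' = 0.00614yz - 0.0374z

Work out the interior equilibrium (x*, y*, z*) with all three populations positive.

From dz/dt = 0: 0.00614y* = 0.0374, so y* = 6.09.
From dx/dt = 0: 0.369(1 - x*/704) = 0.0279·6.09, giving x* = 704·(1 - 0.461) = 380.
From dy/dt = 0: 0.0107·380 - 0.567 = 0.016z*, so z* = 3.5/0.016 = 219.

x* ≈ 380, y* ≈ 6.09, z* ≈ 219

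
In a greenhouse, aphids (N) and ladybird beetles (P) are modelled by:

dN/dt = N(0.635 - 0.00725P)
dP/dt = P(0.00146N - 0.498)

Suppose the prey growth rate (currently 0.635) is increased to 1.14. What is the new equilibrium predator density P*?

P* ≈ 157

At the interior fixed point, setting dN/dt = 0 with N > 0 fixes P* = (prey growth rate)/(NP coefficient) — independent of the other coefficients.
With the change, P* = 1.14/0.00725 = 157; it rises from 87.6.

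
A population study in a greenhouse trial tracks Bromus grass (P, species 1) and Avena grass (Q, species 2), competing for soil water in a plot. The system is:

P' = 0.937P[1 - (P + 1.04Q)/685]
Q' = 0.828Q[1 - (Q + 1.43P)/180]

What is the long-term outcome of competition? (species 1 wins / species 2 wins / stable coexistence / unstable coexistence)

species 1 excludes species 2

Compare the nullcline intercepts: K1/α12 = 685/1.04 = 659 > K2 = 180; K2/α21 = 180/1.43 = 126 < K1 = 685.
Since the inequalities point opposite ways, species 1 can invade but species 2 cannot.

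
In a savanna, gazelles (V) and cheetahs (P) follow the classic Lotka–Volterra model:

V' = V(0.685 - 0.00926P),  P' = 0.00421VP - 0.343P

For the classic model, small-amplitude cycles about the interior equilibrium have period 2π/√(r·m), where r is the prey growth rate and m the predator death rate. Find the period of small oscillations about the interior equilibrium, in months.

Here r = 0.685 and m = 0.343, so r·m = 0.235.
ω = √0.235 = 0.485 per month, hence T = 2π/ω ≈ 13 months.

T ≈ 13 months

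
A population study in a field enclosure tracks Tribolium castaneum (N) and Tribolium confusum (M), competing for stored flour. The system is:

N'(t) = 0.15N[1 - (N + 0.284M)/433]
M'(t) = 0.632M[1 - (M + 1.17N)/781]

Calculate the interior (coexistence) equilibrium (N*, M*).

N* ≈ 316, M* ≈ 411

Setting both brackets to zero gives the nullclines N + 0.284M = 433 and 1.17N + M = 781.
Substituting M = 781 - 1.17N into the first: N(1 - 0.284·1.17) = 433 - 0.284·781.
So N* = 211/0.668 = 316, and then M* = 781 - 1.17·316 = 411.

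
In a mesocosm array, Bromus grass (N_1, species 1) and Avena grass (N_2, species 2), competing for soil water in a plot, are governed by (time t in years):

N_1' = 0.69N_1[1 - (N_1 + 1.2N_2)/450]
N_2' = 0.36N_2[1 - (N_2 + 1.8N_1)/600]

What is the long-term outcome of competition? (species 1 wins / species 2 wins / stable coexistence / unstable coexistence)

Compare the nullcline intercepts: K1/α12 = 450/1.2 = 375 < K2 = 600; K2/α21 = 600/1.8 = 333 < K1 = 450.
Since both are reversed, neither can invade when rare; the interior point is a saddle.

unstable coexistence (outcome depends on initial conditions)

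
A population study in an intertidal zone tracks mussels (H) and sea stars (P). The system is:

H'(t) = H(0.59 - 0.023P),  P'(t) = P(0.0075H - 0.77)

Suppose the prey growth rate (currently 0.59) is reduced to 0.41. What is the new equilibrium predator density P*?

P* ≈ 17.8

At the interior fixed point, setting dH/dt = 0 with H > 0 fixes P* = (prey growth rate)/(HP coefficient) — independent of the other coefficients.
With the change, P* = 0.41/0.023 = 17.8; it falls from 25.7.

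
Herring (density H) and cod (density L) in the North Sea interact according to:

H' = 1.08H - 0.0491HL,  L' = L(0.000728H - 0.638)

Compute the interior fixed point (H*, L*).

H* ≈ 876, L* ≈ 22

Set dL/dt = 0 with L > 0: 0.000728H - 0.638 = 0, so H* = 0.638/0.000728 = 876.
Set dH/dt = 0 with H > 0: 1.08 - 0.0491L = 0, so L* = 1.08/0.0491 = 22.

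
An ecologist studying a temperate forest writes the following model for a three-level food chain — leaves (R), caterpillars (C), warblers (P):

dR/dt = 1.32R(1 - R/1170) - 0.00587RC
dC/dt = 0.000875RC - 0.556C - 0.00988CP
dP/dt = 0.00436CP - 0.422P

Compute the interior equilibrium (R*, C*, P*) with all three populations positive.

R* ≈ 666, C* ≈ 96.8, P* ≈ 2.74

From dP/dt = 0: 0.00436C* = 0.422, so C* = 96.8.
From dR/dt = 0: 1.32(1 - R*/1170) = 0.00587·96.8, giving R* = 1170·(1 - 0.43) = 666.
From dC/dt = 0: 0.000875·666 - 0.556 = 0.00988P*, so P* = 0.0271/0.00988 = 2.74.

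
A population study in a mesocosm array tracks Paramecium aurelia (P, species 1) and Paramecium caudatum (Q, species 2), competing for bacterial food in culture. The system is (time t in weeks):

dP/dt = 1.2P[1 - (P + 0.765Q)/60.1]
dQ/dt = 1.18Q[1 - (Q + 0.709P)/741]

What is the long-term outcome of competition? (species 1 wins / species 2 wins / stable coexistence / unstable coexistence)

species 2 excludes species 1

Compare the nullcline intercepts: K1/α12 = 60.1/0.765 = 78.6 < K2 = 741; K2/α21 = 741/0.709 = 1050 > K1 = 60.1.
Since the inequalities point opposite ways, species 2 can invade but species 1 cannot.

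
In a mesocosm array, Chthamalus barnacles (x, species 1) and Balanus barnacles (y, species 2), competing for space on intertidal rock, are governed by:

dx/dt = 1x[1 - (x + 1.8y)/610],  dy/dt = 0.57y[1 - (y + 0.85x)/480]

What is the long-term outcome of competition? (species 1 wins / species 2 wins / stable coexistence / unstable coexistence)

unstable coexistence (outcome depends on initial conditions)

Compare the nullcline intercepts: K1/α12 = 610/1.8 = 339 < K2 = 480; K2/α21 = 480/0.85 = 565 < K1 = 610.
Since both are reversed, neither can invade when rare; the interior point is a saddle.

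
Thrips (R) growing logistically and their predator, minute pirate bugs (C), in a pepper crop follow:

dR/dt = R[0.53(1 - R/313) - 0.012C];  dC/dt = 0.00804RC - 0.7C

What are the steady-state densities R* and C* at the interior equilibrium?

From dC/dt = 0 with C > 0: 0.00804R* = 0.7, so R* = 87.1.
Substitute into dR/dt = 0: 0.53(1 - 87.1/313) = 0.012C*.
The bracket is 0.722, giving C* = 0.383/0.012 = 31.9.

R* ≈ 87.1, C* ≈ 31.9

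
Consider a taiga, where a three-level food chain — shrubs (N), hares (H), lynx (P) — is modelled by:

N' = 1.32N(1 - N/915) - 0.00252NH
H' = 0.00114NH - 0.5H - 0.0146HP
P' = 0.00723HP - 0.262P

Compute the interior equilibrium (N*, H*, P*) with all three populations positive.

N* ≈ 852, H* ≈ 36.2, P* ≈ 32.3

From dP/dt = 0: 0.00723H* = 0.262, so H* = 36.2.
From dN/dt = 0: 1.32(1 - N*/915) = 0.00252·36.2, giving N* = 915·(1 - 0.0692) = 852.
From dH/dt = 0: 0.00114·852 - 0.5 = 0.0146P*, so P* = 0.471/0.0146 = 32.3.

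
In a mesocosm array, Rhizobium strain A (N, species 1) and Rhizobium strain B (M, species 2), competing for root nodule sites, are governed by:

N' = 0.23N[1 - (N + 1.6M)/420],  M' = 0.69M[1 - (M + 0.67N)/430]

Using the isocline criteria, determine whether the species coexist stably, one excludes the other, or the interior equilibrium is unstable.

species 2 excludes species 1

Compare the nullcline intercepts: K1/α12 = 420/1.6 = 262 < K2 = 430; K2/α21 = 430/0.67 = 642 > K1 = 420.
Since the inequalities point opposite ways, species 2 can invade but species 1 cannot.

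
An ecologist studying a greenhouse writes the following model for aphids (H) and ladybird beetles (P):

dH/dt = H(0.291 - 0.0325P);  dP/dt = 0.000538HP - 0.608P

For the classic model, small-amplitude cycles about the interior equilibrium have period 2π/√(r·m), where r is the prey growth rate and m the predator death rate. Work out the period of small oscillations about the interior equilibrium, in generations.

T ≈ 14.9 generations

Here r = 0.291 and m = 0.608, so r·m = 0.177.
ω = √0.177 = 0.421 per generation, hence T = 2π/ω ≈ 14.9 generations.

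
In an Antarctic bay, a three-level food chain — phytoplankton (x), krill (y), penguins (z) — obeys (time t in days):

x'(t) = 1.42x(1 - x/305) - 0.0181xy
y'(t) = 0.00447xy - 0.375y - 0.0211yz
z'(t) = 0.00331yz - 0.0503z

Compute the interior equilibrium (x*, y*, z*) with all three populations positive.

From dz/dt = 0: 0.00331y* = 0.0503, so y* = 15.2.
From dx/dt = 0: 1.42(1 - x*/305) = 0.0181·15.2, giving x* = 305·(1 - 0.194) = 246.
From dy/dt = 0: 0.00447·246 - 0.375 = 0.0211z*, so z* = 0.724/0.0211 = 34.3.

x* ≈ 246, y* ≈ 15.2, z* ≈ 34.3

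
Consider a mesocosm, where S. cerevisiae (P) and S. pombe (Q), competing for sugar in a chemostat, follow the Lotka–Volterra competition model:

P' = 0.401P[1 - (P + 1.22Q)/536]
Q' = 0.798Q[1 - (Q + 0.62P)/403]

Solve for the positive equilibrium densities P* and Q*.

P* ≈ 182, Q* ≈ 290

Setting both brackets to zero gives the nullclines P + 1.22Q = 536 and 0.62P + Q = 403.
Substituting Q = 403 - 0.62P into the first: P(1 - 1.22·0.62) = 536 - 1.22·403.
So P* = 44.3/0.244 = 182, and then Q* = 403 - 0.62·182 = 290.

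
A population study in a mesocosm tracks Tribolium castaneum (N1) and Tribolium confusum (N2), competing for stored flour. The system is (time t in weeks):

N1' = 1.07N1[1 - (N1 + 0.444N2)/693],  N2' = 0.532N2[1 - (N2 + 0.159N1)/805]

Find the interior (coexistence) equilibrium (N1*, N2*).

N1* ≈ 361, N2* ≈ 748

Setting both brackets to zero gives the nullclines N1 + 0.444N2 = 693 and 0.159N1 + N2 = 805.
Substituting N2 = 805 - 0.159N1 into the first: N1(1 - 0.444·0.159) = 693 - 0.444·805.
So N1* = 336/0.929 = 361, and then N2* = 805 - 0.159·361 = 748.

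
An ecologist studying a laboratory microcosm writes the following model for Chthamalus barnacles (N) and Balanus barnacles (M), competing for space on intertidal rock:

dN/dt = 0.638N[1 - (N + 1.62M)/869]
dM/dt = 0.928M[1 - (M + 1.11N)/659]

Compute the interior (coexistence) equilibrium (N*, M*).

N* ≈ 249, M* ≈ 383

Setting both brackets to zero gives the nullclines N + 1.62M = 869 and 1.11N + M = 659.
Substituting M = 659 - 1.11N into the first: N(1 - 1.62·1.11) = 869 - 1.62·659.
So N* = -199/-0.798 = 249, and then M* = 659 - 1.11·249 = 383.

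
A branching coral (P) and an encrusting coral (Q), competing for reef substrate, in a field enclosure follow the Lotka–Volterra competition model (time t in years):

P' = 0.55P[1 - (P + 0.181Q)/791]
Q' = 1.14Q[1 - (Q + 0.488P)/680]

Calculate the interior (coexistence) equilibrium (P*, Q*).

P* ≈ 733, Q* ≈ 322

Setting both brackets to zero gives the nullclines P + 0.181Q = 791 and 0.488P + Q = 680.
Substituting Q = 680 - 0.488P into the first: P(1 - 0.181·0.488) = 791 - 0.181·680.
So P* = 668/0.912 = 733, and then Q* = 680 - 0.488·733 = 322.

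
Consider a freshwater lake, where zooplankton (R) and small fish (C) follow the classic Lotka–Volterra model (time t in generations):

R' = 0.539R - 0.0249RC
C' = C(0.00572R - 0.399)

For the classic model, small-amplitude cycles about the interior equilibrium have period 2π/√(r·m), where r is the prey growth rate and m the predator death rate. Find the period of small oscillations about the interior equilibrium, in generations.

Here r = 0.539 and m = 0.399, so r·m = 0.215.
ω = √0.215 = 0.464 per generation, hence T = 2π/ω ≈ 13.5 generations.

T ≈ 13.5 generations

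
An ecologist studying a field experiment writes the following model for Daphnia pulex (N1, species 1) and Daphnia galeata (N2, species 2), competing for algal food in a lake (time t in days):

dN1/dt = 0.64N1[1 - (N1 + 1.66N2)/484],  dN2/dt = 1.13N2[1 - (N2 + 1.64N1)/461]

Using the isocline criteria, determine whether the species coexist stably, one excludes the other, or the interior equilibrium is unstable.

Compare the nullcline intercepts: K1/α12 = 484/1.66 = 292 < K2 = 461; K2/α21 = 461/1.64 = 281 < K1 = 484.
Since both are reversed, neither can invade when rare; the interior point is a saddle.

unstable coexistence (outcome depends on initial conditions)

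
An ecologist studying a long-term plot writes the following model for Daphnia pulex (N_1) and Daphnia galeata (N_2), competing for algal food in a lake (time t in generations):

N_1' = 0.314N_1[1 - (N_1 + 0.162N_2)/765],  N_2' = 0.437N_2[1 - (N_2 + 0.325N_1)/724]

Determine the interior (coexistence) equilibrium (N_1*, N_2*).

N_1* ≈ 684, N_2* ≈ 502

Setting both brackets to zero gives the nullclines N_1 + 0.162N_2 = 765 and 0.325N_1 + N_2 = 724.
Substituting N_2 = 724 - 0.325N_1 into the first: N_1(1 - 0.162·0.325) = 765 - 0.162·724.
So N_1* = 648/0.947 = 684, and then N_2* = 724 - 0.325·684 = 502.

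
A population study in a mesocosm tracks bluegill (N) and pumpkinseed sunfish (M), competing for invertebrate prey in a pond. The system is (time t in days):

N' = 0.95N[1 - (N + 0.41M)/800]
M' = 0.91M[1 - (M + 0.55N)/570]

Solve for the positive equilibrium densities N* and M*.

Setting both brackets to zero gives the nullclines N + 0.41M = 800 and 0.55N + M = 570.
Substituting M = 570 - 0.55N into the first: N(1 - 0.41·0.55) = 800 - 0.41·570.
So N* = 566/0.774 = 731, and then M* = 570 - 0.55·731 = 168.

N* ≈ 731, M* ≈ 168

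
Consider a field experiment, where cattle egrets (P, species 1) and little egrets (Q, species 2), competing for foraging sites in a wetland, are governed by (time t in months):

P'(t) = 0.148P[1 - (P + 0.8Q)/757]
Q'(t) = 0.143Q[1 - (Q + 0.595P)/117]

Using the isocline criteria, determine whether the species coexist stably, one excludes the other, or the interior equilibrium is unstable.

Compare the nullcline intercepts: K1/α12 = 757/0.8 = 946 > K2 = 117; K2/α21 = 117/0.595 = 197 < K1 = 757.
Since the inequalities point opposite ways, species 1 can invade but species 2 cannot.

species 1 excludes species 2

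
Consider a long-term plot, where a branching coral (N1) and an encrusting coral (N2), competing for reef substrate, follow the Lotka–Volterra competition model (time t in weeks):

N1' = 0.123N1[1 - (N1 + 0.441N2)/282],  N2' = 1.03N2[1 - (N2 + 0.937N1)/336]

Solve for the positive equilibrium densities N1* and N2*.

Setting both brackets to zero gives the nullclines N1 + 0.441N2 = 282 and 0.937N1 + N2 = 336.
Substituting N2 = 336 - 0.937N1 into the first: N1(1 - 0.441·0.937) = 282 - 0.441·336.
So N1* = 134/0.587 = 228, and then N2* = 336 - 0.937·228 = 122.

N1* ≈ 228, N2* ≈ 122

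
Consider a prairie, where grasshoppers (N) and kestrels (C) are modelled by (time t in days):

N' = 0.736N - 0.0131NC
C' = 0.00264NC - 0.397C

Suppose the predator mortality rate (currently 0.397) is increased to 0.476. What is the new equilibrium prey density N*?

At the interior fixed point, setting dC/dt = 0 with C > 0 fixes N* = (predator death rate)/(NC coefficient) — independent of the other coefficients.
With the change, N* = 0.476/0.00264 = 180; it rises from 150.

N* ≈ 180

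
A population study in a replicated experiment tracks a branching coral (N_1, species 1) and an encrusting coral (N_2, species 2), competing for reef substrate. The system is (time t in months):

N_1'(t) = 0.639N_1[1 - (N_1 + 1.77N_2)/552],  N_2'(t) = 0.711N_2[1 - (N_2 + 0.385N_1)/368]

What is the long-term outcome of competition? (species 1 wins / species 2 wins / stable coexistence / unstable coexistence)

species 2 excludes species 1

Compare the nullcline intercepts: K1/α12 = 552/1.77 = 312 < K2 = 368; K2/α21 = 368/0.385 = 956 > K1 = 552.
Since the inequalities point opposite ways, species 2 can invade but species 1 cannot.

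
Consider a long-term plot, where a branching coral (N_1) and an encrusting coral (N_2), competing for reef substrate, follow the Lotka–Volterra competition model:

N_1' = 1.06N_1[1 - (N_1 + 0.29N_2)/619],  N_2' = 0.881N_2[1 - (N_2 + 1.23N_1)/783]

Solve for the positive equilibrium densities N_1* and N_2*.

Setting both brackets to zero gives the nullclines N_1 + 0.29N_2 = 619 and 1.23N_1 + N_2 = 783.
Substituting N_2 = 783 - 1.23N_1 into the first: N_1(1 - 0.29·1.23) = 619 - 0.29·783.
So N_1* = 392/0.643 = 609, and then N_2* = 783 - 1.23·609 = 33.6.

N_1* ≈ 609, N_2* ≈ 33.6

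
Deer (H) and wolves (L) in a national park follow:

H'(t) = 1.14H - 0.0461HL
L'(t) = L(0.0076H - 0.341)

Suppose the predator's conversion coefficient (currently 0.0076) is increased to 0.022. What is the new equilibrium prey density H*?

At the interior fixed point, setting dL/dt = 0 with L > 0 fixes H* = (predator death rate)/(HL coefficient) — independent of the other coefficients.
With the change, H* = 0.341/0.022 = 15.5; it falls from 44.9.

H* ≈ 15.5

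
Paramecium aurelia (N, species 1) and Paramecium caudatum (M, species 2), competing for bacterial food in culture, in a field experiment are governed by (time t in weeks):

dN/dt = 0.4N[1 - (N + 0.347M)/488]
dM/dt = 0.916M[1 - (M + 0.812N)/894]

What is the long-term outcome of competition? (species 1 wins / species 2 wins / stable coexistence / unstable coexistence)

Compare the nullcline intercepts: K1/α12 = 488/0.347 = 1410 > K2 = 894; K2/α21 = 894/0.812 = 1100 > K1 = 488.
Since both inequalities hold, each species can invade when rare, so the interior equilibrium is stable.

stable coexistence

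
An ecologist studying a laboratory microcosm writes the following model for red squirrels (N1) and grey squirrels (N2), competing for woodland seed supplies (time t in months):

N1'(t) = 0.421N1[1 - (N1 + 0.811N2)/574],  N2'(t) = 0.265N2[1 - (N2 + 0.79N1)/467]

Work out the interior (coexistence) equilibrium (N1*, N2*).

Setting both brackets to zero gives the nullclines N1 + 0.811N2 = 574 and 0.79N1 + N2 = 467.
Substituting N2 = 467 - 0.79N1 into the first: N1(1 - 0.811·0.79) = 574 - 0.811·467.
So N1* = 195/0.359 = 543, and then N2* = 467 - 0.79·543 = 37.7.

N1* ≈ 543, N2* ≈ 37.7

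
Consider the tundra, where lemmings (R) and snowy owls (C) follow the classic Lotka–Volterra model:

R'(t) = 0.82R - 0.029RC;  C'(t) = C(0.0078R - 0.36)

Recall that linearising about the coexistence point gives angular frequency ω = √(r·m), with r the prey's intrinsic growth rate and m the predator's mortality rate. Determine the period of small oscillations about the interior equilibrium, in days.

Here r = 0.82 and m = 0.36, so r·m = 0.295.
ω = √0.295 = 0.543 per day, hence T = 2π/ω ≈ 11.6 days.

T ≈ 11.6 days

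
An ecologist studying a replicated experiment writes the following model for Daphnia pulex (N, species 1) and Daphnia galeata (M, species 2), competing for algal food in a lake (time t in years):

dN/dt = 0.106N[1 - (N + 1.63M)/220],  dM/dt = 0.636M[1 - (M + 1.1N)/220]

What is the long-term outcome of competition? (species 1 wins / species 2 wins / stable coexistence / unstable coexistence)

Compare the nullcline intercepts: K1/α12 = 220/1.63 = 135 < K2 = 220; K2/α21 = 220/1.1 = 200 < K1 = 220.
Since both are reversed, neither can invade when rare; the interior point is a saddle.

unstable coexistence (outcome depends on initial conditions)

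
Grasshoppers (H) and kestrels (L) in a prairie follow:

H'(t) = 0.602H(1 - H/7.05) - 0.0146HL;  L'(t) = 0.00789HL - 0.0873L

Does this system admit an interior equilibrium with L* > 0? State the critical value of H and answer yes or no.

Threshold H = 11.1; K < 11.1, so no, the predator goes extinct.

The predator equation gives dL/dt > 0 only when H > 0.0873/0.00789 = 11.1.
Without the predator, H → K = 7.05. Since 7.05 < 11.1, the predator cannot invade.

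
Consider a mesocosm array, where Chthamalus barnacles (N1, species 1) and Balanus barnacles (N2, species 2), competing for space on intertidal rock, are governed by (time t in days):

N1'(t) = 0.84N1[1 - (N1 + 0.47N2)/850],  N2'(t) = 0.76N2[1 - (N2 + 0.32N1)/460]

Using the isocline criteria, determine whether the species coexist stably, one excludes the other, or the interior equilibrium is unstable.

Compare the nullcline intercepts: K1/α12 = 850/0.47 = 1810 > K2 = 460; K2/α21 = 460/0.32 = 1440 > K1 = 850.
Since both inequalities hold, each species can invade when rare, so the interior equilibrium is stable.

stable coexistence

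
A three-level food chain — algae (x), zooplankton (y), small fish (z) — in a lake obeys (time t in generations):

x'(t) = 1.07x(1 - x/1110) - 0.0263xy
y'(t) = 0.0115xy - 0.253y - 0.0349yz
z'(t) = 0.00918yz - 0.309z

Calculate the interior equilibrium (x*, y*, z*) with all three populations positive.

x* ≈ 192, y* ≈ 33.7, z* ≈ 55.9

From dz/dt = 0: 0.00918y* = 0.309, so y* = 33.7.
From dx/dt = 0: 1.07(1 - x*/1110) = 0.0263·33.7, giving x* = 1110·(1 - 0.827) = 192.
From dy/dt = 0: 0.0115·192 - 0.253 = 0.0349z*, so z* = 1.95/0.0349 = 55.9.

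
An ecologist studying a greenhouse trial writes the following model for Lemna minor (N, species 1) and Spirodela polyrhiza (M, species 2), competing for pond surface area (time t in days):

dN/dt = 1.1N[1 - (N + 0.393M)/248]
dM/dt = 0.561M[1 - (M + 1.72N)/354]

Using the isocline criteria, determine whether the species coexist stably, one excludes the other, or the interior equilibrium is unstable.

Compare the nullcline intercepts: K1/α12 = 248/0.393 = 631 > K2 = 354; K2/α21 = 354/1.72 = 206 < K1 = 248.
Since the inequalities point opposite ways, species 1 can invade but species 2 cannot.

species 1 excludes species 2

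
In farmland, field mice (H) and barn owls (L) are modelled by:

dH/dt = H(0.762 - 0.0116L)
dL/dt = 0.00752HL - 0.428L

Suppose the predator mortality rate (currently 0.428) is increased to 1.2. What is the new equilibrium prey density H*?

H* ≈ 160

At the interior fixed point, setting dL/dt = 0 with L > 0 fixes H* = (predator death rate)/(HL coefficient) — independent of the other coefficients.
With the change, H* = 1.2/0.00752 = 160; it rises from 56.9.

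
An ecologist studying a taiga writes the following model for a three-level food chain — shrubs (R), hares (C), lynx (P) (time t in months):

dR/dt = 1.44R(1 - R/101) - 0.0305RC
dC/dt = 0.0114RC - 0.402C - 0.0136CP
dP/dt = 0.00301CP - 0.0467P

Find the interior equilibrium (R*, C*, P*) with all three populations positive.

From dP/dt = 0: 0.00301C* = 0.0467, so C* = 15.5.
From dR/dt = 0: 1.44(1 - R*/101) = 0.0305·15.5, giving R* = 101·(1 - 0.329) = 67.8.
From dC/dt = 0: 0.0114·67.8 - 0.402 = 0.0136P*, so P* = 0.371/0.0136 = 27.3.

R* ≈ 67.8, C* ≈ 15.5, P* ≈ 27.3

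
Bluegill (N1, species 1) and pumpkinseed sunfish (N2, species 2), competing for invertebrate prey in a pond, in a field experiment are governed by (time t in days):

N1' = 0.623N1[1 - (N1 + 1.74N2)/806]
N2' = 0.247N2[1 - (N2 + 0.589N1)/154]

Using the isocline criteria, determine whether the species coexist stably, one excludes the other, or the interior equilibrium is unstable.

species 1 excludes species 2

Compare the nullcline intercepts: K1/α12 = 806/1.74 = 463 > K2 = 154; K2/α21 = 154/0.589 = 261 < K1 = 806.
Since the inequalities point opposite ways, species 1 can invade but species 2 cannot.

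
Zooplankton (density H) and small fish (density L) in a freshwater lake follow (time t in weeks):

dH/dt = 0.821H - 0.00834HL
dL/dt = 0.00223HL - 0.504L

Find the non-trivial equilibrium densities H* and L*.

Set dL/dt = 0 with L > 0: 0.00223H - 0.504 = 0, so H* = 0.504/0.00223 = 226.
Set dH/dt = 0 with H > 0: 0.821 - 0.00834L = 0, so L* = 0.821/0.00834 = 98.4.

H* ≈ 226, L* ≈ 98.4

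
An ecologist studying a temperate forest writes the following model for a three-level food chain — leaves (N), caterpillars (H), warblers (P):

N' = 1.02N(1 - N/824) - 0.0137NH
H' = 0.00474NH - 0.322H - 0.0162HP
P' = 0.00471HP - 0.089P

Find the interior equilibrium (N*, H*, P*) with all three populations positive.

From dP/dt = 0: 0.00471H* = 0.089, so H* = 18.9.
From dN/dt = 0: 1.02(1 - N*/824) = 0.0137·18.9, giving N* = 824·(1 - 0.254) = 615.
From dH/dt = 0: 0.00474·615 - 0.322 = 0.0162P*, so P* = 2.59/0.0162 = 160.

N* ≈ 615, H* ≈ 18.9, P* ≈ 160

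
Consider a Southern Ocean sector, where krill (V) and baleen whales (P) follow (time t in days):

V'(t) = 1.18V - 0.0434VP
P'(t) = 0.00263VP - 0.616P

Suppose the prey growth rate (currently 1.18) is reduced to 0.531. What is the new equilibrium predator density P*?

P* ≈ 12.2

At the interior fixed point, setting dV/dt = 0 with V > 0 fixes P* = (prey growth rate)/(VP coefficient) — independent of the other coefficients.
With the change, P* = 0.531/0.0434 = 12.2; it falls from 27.2.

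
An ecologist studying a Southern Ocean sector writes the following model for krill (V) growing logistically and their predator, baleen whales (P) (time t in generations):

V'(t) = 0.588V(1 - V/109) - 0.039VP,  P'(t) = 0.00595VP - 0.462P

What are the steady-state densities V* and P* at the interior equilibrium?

From dP/dt = 0 with P > 0: 0.00595V* = 0.462, so V* = 77.6.
Substitute into dV/dt = 0: 0.588(1 - 77.6/109) = 0.039P*.
The bracket is 0.288, giving P* = 0.169/0.039 = 4.34.

V* ≈ 77.6, P* ≈ 4.34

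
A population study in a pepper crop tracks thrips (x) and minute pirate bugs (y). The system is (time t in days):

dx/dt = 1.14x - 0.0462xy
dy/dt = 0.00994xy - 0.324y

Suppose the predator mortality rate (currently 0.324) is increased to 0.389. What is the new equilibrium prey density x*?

At the interior fixed point, setting dy/dt = 0 with y > 0 fixes x* = (predator death rate)/(xy coefficient) — independent of the other coefficients.
With the change, x* = 0.389/0.00994 = 39.1; it rises from 32.6.

x* ≈ 39.1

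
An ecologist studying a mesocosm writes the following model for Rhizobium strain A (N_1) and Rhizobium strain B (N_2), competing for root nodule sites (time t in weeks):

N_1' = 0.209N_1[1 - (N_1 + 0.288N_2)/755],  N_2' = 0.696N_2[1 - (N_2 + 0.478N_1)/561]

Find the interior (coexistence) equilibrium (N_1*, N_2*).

Setting both brackets to zero gives the nullclines N_1 + 0.288N_2 = 755 and 0.478N_1 + N_2 = 561.
Substituting N_2 = 561 - 0.478N_1 into the first: N_1(1 - 0.288·0.478) = 755 - 0.288·561.
So N_1* = 593/0.862 = 688, and then N_2* = 561 - 0.478·688 = 232.

N_1* ≈ 688, N_2* ≈ 232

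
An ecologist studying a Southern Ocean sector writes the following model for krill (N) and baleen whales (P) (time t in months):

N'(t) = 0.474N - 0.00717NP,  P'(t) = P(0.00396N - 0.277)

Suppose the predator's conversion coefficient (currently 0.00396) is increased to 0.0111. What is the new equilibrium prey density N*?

At the interior fixed point, setting dP/dt = 0 with P > 0 fixes N* = (predator death rate)/(NP coefficient) — independent of the other coefficients.
With the change, N* = 0.277/0.0111 = 25; it falls from 69.9.

N* ≈ 25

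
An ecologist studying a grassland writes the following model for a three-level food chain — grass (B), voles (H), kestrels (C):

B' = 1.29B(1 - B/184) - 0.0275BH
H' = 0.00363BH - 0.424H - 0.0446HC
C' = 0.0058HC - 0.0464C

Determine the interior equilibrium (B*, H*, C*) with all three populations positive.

From dC/dt = 0: 0.0058H* = 0.0464, so H* = 8.
From dB/dt = 0: 1.29(1 - B*/184) = 0.0275·8, giving B* = 184·(1 - 0.171) = 153.
From dH/dt = 0: 0.00363·153 - 0.424 = 0.0446C*, so C* = 0.13/0.0446 = 2.92.

B* ≈ 153, H* ≈ 8, C* ≈ 2.92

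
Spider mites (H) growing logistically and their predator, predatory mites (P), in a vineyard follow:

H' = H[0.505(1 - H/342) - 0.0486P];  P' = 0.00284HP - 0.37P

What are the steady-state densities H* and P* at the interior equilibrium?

From dP/dt = 0 with P > 0: 0.00284H* = 0.37, so H* = 130.
Substitute into dH/dt = 0: 0.505(1 - 130/342) = 0.0486P*.
The bracket is 0.619, giving P* = 0.313/0.0486 = 6.43.

H* ≈ 130, P* ≈ 6.43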